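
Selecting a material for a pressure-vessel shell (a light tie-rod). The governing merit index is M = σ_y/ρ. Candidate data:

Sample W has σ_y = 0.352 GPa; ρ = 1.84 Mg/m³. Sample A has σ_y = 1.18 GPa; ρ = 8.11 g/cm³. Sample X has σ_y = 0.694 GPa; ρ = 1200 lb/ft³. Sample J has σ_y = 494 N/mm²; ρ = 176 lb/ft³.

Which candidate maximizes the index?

sample W

After converting to SI:
  sample W: σ_y = 352.0 MPa, ρ = 1840 kg/m³
  sample A: σ_y = 1180 MPa, ρ = 8110 kg/m³
  sample X: σ_y = 694.0 MPa, ρ = 19220 kg/m³
  sample J: σ_y = 494.0 MPa, ρ = 2819 kg/m³
  sample W: M = 191 kN·m/kg
  sample J: M = 175 kN·m/kg
  sample A: M = 145 kN·m/kg
  sample X: M = 36.1 kN·m/kg
Highest index: sample W.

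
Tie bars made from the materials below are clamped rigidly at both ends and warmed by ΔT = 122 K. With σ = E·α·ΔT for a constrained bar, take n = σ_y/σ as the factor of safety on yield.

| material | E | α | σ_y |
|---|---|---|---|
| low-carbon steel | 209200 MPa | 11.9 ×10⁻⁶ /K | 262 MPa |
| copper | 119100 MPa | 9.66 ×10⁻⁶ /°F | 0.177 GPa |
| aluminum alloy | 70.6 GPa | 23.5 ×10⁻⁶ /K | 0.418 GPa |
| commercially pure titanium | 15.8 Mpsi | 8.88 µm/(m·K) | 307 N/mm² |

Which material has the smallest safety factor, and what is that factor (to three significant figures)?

copper, n = 0.701

Per material, after unit conversion:
  low-carbon steel: E = 209.2, α = 11.9, σ_y = 262.0 → σ = 304 MPa, n = 0.863
  copper: E = 119.1, α = 17.4, σ_y = 177.0 → σ = 253 MPa, n = 0.701
  aluminum alloy: E = 70.60, α = 23.5, σ_y = 418.0 → σ = 202 MPa, n = 2.07
  commercially pure titanium: E = 108.9, α = 8.88, σ_y = 307.0 → σ = 118 MPa, n = 2.60
The minimum is copper at n = 0.701.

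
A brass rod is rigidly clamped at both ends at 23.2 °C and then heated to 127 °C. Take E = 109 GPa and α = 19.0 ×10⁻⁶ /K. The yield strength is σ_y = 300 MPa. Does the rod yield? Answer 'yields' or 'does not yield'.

ΔT = 103.8 K. Constrained thermal stress σ = E·α·ΔT = 109.0×10³ MPa × 19.0×10⁻⁶ × 103.8 = 215 MPa (compressive).
Compare to σ_y = 300 MPa: σ < σ_y, so it does not yield.

does not yield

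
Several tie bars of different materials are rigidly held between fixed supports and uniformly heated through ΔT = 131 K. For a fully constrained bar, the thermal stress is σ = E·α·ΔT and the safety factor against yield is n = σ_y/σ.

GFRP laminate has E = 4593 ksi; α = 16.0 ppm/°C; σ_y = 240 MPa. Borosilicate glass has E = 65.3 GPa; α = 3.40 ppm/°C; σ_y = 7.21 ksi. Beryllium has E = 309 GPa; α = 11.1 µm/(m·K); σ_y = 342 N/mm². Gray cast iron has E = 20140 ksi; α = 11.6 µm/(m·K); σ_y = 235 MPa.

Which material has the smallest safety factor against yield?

beryllium

In consistent units (E in GPa, α in ×10⁻⁶/K, σ_y in MPa):
  GFRP laminate: E = 31.67, α = 16.0, σ_y = 240.0 → σ = 66.4 MPa, n = 3.62
  borosilicate glass: E = 65.30, α = 3.40, σ_y = 49.71 → σ = 29.1 MPa, n = 1.71
  beryllium: E = 309.0, α = 11.1, σ_y = 342.0 → σ = 449 MPa, n = 0.761
  gray cast iron: E = 138.9, α = 11.6, σ_y = 235.0 → σ = 211 MPa, n = 1.11
Beryllium has the lowest safety factor, n = 0.761.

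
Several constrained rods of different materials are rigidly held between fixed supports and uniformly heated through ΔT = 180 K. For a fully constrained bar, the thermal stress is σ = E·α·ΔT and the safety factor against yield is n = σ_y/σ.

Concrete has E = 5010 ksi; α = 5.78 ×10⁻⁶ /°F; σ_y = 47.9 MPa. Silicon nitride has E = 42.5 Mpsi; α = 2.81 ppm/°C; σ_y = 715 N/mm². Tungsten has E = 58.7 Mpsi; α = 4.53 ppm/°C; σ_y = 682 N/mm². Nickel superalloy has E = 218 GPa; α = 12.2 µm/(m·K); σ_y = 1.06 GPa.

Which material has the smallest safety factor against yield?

concrete

With everything in SI (GPa, ×10⁻⁶/K, MPa):
  concrete: E = 34.54, α = 10.4, σ_y = 47.90 → σ = 64.7 MPa, n = 0.740
  silicon nitride: E = 293.0, α = 2.81, σ_y = 715.0 → σ = 148 MPa, n = 4.82
  tungsten: E = 404.7, α = 4.53, σ_y = 682.0 → σ = 330 MPa, n = 2.07
  nickel superalloy: E = 218.0, α = 12.2, σ_y = 1060 → σ = 479 MPa, n = 2.21
Concrete has the lowest safety factor, n = 0.740.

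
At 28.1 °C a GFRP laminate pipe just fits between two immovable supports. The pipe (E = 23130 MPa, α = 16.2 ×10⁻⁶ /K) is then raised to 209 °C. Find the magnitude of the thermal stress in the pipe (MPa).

67.8 MPa

E = 23130 MPa = 23.13 GPa.
ΔT = 180.9 K. Constrained thermal stress σ = E·α·ΔT = 23.13×10³ MPa × 16.2×10⁻⁶ × 180.9 = 67.8 MPa (compressive).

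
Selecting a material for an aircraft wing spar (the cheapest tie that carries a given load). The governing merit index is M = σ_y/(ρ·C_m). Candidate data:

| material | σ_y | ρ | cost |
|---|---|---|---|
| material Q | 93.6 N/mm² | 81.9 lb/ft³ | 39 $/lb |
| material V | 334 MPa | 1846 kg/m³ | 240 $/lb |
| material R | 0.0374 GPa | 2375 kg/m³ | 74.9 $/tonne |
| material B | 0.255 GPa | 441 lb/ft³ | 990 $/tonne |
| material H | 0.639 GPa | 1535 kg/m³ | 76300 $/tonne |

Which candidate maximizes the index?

material R

Convert each candidate to consistent units, then evaluate M:
  material Q: σ_y = 93.60 MPa, ρ = 1312 kg/m³, cost = 85.98 $/kg
  material V: σ_y = 334.0 MPa, ρ = 1846 kg/m³, cost = 529.1 $/kg
  material R: σ_y = 37.40 MPa, ρ = 2375 kg/m³, cost = 0.07490 $/kg
  material B: σ_y = 255.0 MPa, ρ = 7064 kg/m³, cost = 0.9900 $/kg
  material H: σ_y = 639.0 MPa, ρ = 1535 kg/m³, cost = 76.30 $/kg
  material R: M = 210 kN·m per $
  material B: M = 36.5 kN·m per $
  material H: M = 5.46 kN·m per $
  material Q: M = 0.830 kN·m per $
  material V: M = 0.342 kN·m per $
The maximum is for material R.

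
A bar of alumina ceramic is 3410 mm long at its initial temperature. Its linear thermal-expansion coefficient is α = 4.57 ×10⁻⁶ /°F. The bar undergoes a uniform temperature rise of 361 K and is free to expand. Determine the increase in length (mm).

Convert α: 4.57×10⁻⁶/°F × (9/5) = 8.23×10⁻⁶/K.
ΔL = α·L₀·ΔT = 8.23×10⁻⁶ × 3410 mm × 361.0 K = 10.1 mm.

10.1 mm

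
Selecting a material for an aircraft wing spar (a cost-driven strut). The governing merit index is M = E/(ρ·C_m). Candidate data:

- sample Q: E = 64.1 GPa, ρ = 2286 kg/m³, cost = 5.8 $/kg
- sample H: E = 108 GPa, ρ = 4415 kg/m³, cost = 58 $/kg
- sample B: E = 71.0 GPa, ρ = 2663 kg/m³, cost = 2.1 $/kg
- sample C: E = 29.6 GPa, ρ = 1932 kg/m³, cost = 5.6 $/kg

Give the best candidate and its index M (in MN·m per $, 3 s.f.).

sample B, M = 12.7 MN·m per $

Evaluate M for each candidate:
  sample B: M = 12.7 MN·m per $
  sample Q: M = 4.83 MN·m per $
  sample C: M = 2.74 MN·m per $
  sample H: M = 0.422 MN·m per $
Sample B ranks first.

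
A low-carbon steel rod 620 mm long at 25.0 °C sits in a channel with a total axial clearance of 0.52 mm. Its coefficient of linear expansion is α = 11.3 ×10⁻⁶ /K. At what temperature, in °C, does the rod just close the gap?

α·L₀·ΔT = 0.52 mm ⇒ ΔT = 0.52 / (11.3×10⁻⁶ × 620.0) = 74.22 K.
T = 25.0 + 74.22 = 99.22 °C.

99.2 °C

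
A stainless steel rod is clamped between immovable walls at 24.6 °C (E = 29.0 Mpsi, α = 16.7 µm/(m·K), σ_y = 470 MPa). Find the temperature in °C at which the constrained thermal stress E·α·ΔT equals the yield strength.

E = 29.0 Mpsi = 199.9 GPa.
E·α·ΔT = 470.0 MPa ⇒ ΔT = 470.0 / (199.9×10³ × 16.7×10⁻⁶) = 140.8 K.
T = 24.6 + 140.8 = 165.4 °C.

165 °C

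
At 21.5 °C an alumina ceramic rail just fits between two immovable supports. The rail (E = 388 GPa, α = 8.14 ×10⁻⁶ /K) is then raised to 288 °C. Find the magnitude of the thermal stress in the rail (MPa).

ΔT = 266.5 K. Constrained thermal stress σ = E·α·ΔT = 388.0×10³ MPa × 8.14×10⁻⁶ × 266.5 = 842 MPa (compressive).

842 MPa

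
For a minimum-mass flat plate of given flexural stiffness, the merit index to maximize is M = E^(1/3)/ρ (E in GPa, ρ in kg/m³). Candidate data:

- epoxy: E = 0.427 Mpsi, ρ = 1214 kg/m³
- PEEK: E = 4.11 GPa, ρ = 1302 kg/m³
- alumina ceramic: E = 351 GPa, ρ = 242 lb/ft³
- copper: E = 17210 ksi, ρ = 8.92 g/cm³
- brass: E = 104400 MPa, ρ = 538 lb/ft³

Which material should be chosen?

After converting to SI:
  epoxy: E = 2.944 GPa, ρ = 1214 kg/m³
  PEEK: E = 4.110 GPa, ρ = 1302 kg/m³
  alumina ceramic: E = 351.0 GPa, ρ = 3876 kg/m³
  copper: E = 118.7 GPa, ρ = 8920 kg/m³
  brass: E = 104.4 GPa, ρ = 8618 kg/m³
  alumina ceramic: M = 1.82×10⁻³
  PEEK: M = 1.23×10⁻³
  epoxy: M = 1.18×10⁻³
  copper: M = 0.551×10⁻³
  brass: M = 0.546×10⁻³
Alumina ceramic ranks first.

alumina ceramic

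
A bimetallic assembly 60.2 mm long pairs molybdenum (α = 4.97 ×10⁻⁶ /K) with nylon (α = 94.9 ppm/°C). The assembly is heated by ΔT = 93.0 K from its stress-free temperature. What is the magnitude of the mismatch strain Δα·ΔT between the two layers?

Δα = |4.97 − 94.9|×10⁻⁶/K = 89.9×10⁻⁶/K.
Mismatch strain = Δα·ΔT = 89.9×10⁻⁶ × 93.0 = 8.36×10⁻³.

8.36×10⁻³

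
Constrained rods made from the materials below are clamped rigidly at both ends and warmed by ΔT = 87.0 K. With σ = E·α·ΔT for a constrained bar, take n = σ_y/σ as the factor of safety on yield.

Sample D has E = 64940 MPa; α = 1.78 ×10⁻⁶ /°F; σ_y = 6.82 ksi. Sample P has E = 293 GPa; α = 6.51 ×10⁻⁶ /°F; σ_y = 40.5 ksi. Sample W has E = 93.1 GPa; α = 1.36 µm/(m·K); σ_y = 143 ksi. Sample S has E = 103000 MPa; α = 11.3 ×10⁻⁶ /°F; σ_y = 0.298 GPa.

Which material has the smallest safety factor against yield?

sample P

With everything in SI (GPa, ×10⁻⁶/K, MPa):
  sample D: E = 64.94, α = 3.20, σ_y = 47.02 → σ = 18.1 MPa, n = 2.60
  sample P: E = 293.0, α = 11.7, σ_y = 279.2 → σ = 299 MPa, n = 0.935
  sample W: E = 93.10, α = 1.36, σ_y = 986.0 → σ = 11.0 MPa, n = 89.5
  sample S: E = 103.0, α = 20.3, σ_y = 298.0 → σ = 182 MPa, n = 1.63
Smallest n: sample P with n = 0.935.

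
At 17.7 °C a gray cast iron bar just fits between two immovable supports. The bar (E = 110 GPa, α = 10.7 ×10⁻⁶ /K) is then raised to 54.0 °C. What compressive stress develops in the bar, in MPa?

42.7 MPa

ΔT = 36.30 K. Constrained thermal stress σ = E·α·ΔT = 110.0×10³ MPa × 10.7×10⁻⁶ × 36.30 = 42.7 MPa (compressive).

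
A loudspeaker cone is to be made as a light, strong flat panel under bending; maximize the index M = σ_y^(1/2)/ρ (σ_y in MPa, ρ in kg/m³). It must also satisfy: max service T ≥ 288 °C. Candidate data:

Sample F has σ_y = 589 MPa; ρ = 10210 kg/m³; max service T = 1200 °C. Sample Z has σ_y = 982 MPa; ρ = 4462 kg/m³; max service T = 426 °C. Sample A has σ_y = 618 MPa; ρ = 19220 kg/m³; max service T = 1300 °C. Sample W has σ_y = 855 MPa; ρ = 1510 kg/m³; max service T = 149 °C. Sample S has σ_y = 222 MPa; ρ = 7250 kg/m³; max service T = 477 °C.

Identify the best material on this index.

Screen on constraints: max service T ≥ 288 °C. Survivors: sample F, sample Z, sample A, sample S.
Computing M directly (units already consistent):
  sample Z: M = 7.02×10⁻³
  sample F: M = 2.38×10⁻³
  sample S: M = 2.06×10⁻³
  sample A: M = 1.29×10⁻³
Sample Z ranks first.

sample Z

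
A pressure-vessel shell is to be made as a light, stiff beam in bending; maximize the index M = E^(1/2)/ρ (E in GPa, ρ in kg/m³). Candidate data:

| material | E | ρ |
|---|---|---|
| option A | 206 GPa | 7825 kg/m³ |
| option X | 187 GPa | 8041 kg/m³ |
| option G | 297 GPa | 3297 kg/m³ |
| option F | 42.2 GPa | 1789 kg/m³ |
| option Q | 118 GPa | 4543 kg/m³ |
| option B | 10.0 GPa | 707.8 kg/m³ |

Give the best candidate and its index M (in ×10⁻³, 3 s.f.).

Evaluate M for each candidate:
  option G: M = 5.23×10⁻³
  option B: M = 4.47×10⁻³
  option F: M = 3.63×10⁻³
  option Q: M = 2.39×10⁻³
  option A: M = 1.83×10⁻³
  option X: M = 1.70×10⁻³
Option G ranks first.

option G, M = 5.23×10⁻³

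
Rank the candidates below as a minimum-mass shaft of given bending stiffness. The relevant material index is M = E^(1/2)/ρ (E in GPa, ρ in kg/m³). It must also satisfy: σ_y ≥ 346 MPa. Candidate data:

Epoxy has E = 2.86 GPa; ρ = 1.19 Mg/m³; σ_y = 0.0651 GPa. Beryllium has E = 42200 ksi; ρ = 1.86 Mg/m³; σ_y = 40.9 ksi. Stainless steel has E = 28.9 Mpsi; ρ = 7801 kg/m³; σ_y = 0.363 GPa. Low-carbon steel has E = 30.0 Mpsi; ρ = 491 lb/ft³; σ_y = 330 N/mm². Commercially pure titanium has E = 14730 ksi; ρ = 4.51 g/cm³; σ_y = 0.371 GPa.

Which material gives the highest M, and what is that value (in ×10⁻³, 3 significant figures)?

commercially pure titanium, M = 2.23×10⁻³

Screen on constraints: σ_y ≥ 346 MPa. Survivors: stainless steel, commercially pure titanium.
Putting every candidate on a common basis:
  stainless steel: E = 199.3 GPa, ρ = 7801 kg/m³
  commercially pure titanium: E = 101.6 GPa, ρ = 4510 kg/m³
  commercially pure titanium: M = 2.23×10⁻³
  stainless steel: M = 1.81×10⁻³
Commercially pure titanium ranks first.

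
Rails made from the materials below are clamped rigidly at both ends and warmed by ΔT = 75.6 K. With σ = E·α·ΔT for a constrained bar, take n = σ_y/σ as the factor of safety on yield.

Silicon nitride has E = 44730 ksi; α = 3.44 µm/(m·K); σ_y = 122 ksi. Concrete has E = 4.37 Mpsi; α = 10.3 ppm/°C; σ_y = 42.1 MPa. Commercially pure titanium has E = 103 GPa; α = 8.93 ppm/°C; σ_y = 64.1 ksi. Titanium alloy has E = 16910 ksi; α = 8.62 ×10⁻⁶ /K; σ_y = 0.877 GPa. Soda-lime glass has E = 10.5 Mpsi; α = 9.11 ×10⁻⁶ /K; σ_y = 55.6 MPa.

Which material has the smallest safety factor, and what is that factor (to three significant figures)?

soda-lime glass, n = 1.12

Converting E to GPa, α to ×10⁻⁶/K, σ_y to MPa, then σ and n for each:
  silicon nitride: E = 308.4, α = 3.44, σ_y = 841.2 → σ = 80.2 MPa, n = 10.5
  concrete: E = 30.13, α = 10.3, σ_y = 42.10 → σ = 23.5 MPa, n = 1.79
  commercially pure titanium: E = 103.0, α = 8.93, σ_y = 442.0 → σ = 69.5 MPa, n = 6.36
  titanium alloy: E = 116.6, α = 8.62, σ_y = 877.0 → σ = 76.0 MPa, n = 11.5
  soda-lime glass: E = 72.39, α = 9.11, σ_y = 55.60 → σ = 49.9 MPa, n = 1.12
Smallest n: soda-lime glass with n = 1.12.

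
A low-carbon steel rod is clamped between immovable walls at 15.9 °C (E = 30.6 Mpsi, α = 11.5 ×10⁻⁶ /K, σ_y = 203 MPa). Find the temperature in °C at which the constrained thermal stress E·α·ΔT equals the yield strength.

E = 30.6 Mpsi = 211.0 GPa.
E·α·ΔT = 203.0 MPa ⇒ ΔT = 203.0 / (211.0×10³ × 11.5×10⁻⁶) = 83.67 K.
T = 15.9 + 83.67 = 99.57 °C.

99.6 °C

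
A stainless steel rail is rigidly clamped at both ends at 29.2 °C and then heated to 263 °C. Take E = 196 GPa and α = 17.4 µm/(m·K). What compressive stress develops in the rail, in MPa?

ΔT = 233.8 K. Constrained thermal stress σ = E·α·ΔT = 196.0×10³ MPa × 17.4×10⁻⁶ × 233.8 = 797 MPa (compressive).

797 MPa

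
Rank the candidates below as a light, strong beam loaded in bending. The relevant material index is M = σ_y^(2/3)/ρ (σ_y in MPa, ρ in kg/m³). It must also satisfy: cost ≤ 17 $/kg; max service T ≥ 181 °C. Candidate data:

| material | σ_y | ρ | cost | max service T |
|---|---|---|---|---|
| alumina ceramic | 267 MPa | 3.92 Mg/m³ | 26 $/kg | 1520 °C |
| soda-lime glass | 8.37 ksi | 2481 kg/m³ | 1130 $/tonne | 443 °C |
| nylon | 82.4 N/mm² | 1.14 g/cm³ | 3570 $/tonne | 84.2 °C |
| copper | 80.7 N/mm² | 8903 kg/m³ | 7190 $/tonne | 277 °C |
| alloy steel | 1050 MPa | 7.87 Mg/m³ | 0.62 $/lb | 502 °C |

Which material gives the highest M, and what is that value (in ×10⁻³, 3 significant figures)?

alloy steel, M = 13.1×10⁻³

Screen on constraints: cost ≤ 17 $/kg; max service T ≥ 181 °C. Survivors: soda-lime glass, copper, alloy steel.
In SI units:
  soda-lime glass: σ_y = 57.71 MPa, ρ = 2481 kg/m³
  copper: σ_y = 80.70 MPa, ρ = 8903 kg/m³
  alloy steel: σ_y = 1050 MPa, ρ = 7870 kg/m³
  alloy steel: M = 13.1×10⁻³
  soda-lime glass: M = 6.02×10⁻³
  copper: M = 2.10×10⁻³
Alloy steel has the largest M.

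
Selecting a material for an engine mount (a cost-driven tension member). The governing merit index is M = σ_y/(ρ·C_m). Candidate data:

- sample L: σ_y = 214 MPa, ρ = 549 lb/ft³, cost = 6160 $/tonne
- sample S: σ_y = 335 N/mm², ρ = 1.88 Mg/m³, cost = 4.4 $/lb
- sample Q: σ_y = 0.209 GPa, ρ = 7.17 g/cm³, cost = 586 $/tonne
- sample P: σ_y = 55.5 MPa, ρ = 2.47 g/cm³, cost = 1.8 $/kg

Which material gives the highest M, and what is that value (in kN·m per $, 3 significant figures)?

Putting every candidate on a common basis:
  sample L: σ_y = 214.0 MPa, ρ = 8794 kg/m³, cost = 6.160 $/kg
  sample S: σ_y = 335.0 MPa, ρ = 1880 kg/m³, cost = 9.700 $/kg
  sample Q: σ_y = 209.0 MPa, ρ = 7170 kg/m³, cost = 0.5860 $/kg
  sample P: σ_y = 55.50 MPa, ρ = 2470 kg/m³, cost = 1.800 $/kg
  sample Q: M = 49.7 kN·m per $
  sample S: M = 18.4 kN·m per $
  sample P: M = 12.5 kN·m per $
  sample L: M = 3.95 kN·m per $
Highest index: sample Q.

sample Q, M = 49.7 kN·m per $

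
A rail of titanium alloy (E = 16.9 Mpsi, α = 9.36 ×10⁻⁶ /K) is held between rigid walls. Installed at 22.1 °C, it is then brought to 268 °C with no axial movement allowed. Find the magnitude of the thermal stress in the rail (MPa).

268 MPa

E = 16.9 Mpsi = 116.5 GPa.
ΔT = 245.9 K. Constrained thermal stress σ = E·α·ΔT = 116.5×10³ MPa × 9.36×10⁻⁶ × 245.9 = 268 MPa (compressive).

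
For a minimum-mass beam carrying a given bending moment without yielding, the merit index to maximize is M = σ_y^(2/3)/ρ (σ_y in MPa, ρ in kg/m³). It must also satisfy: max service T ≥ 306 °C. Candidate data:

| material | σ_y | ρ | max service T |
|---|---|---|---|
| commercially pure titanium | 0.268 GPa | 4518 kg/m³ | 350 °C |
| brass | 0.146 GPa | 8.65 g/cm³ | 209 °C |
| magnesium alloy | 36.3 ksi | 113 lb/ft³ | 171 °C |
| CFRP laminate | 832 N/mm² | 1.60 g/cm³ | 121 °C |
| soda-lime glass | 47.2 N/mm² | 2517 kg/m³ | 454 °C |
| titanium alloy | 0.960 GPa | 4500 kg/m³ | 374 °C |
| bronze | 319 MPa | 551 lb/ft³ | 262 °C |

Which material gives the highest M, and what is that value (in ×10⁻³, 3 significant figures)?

titanium alloy, M = 21.6×10⁻³

Screen on constraints: max service T ≥ 306 °C. Survivors: commercially pure titanium, soda-lime glass, titanium alloy.
Normalizing units and computing the index:
  commercially pure titanium: σ_y = 268.0 MPa, ρ = 4518 kg/m³
  soda-lime glass: σ_y = 47.20 MPa, ρ = 2517 kg/m³
  titanium alloy: σ_y = 960.0 MPa, ρ = 4500 kg/m³
  titanium alloy: M = 21.6×10⁻³
  commercially pure titanium: M = 9.20×10⁻³
  soda-lime glass: M = 5.19×10⁻³
Titanium alloy has the largest M.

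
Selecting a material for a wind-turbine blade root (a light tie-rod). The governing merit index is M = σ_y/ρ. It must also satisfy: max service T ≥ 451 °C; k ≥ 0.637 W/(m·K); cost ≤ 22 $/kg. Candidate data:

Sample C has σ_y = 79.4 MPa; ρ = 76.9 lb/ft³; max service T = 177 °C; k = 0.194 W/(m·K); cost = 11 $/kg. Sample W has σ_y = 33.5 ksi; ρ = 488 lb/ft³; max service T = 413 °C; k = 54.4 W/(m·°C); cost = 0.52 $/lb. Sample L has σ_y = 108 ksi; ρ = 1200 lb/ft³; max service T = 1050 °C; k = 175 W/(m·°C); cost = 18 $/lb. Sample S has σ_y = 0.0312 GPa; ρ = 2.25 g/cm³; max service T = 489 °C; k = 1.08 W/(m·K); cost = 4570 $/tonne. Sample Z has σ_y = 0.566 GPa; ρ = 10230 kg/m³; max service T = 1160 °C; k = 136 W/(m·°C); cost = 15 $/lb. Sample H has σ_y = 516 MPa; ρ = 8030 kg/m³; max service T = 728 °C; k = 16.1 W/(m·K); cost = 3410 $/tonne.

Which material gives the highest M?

sample H

Screen on constraints: max service T ≥ 451 °C; k ≥ 0.637 W/(m·K); cost ≤ 22 $/kg. Survivors: sample S, sample H.
In SI units:
  sample S: σ_y = 31.20 MPa, ρ = 2250 kg/m³
  sample H: σ_y = 516.0 MPa, ρ = 8030 kg/m³
  sample H: M = 64.3 kN·m/kg
  sample S: M = 13.9 kN·m/kg
Highest index: sample H.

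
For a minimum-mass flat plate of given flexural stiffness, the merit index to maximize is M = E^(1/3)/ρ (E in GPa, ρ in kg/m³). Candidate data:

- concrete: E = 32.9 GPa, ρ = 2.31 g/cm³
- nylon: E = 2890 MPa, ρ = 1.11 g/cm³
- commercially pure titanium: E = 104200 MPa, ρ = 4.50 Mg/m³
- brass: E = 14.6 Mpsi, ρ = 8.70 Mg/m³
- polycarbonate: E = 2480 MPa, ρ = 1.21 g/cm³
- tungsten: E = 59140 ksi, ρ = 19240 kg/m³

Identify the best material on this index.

Convert each candidate to consistent units, then evaluate M:
  concrete: E = 32.90 GPa, ρ = 2310 kg/m³
  nylon: E = 2.890 GPa, ρ = 1110 kg/m³
  commercially pure titanium: E = 104.2 GPa, ρ = 4500 kg/m³
  brass: E = 100.7 GPa, ρ = 8700 kg/m³
  polycarbonate: E = 2.480 GPa, ρ = 1210 kg/m³
  tungsten: E = 407.8 GPa, ρ = 19240 kg/m³
  concrete: M = 1.39×10⁻³
  nylon: M = 1.28×10⁻³
  polycarbonate: M = 1.12×10⁻³
  commercially pure titanium: M = 1.05×10⁻³
  brass: M = 0.535×10⁻³
  tungsten: M = 0.385×10⁻³
The maximum is for concrete.

concrete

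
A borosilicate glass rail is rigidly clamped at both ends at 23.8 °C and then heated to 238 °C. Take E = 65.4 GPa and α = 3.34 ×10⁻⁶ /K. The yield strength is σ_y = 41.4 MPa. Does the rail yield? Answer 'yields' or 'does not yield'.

yields

ΔT = 214.2 K. Constrained thermal stress σ = E·α·ΔT = 65.40×10³ MPa × 3.34×10⁻⁶ × 214.2 = 46.8 MPa (compressive).
Compare to σ_y = 41.4 MPa: σ ≥ σ_y, so it yields.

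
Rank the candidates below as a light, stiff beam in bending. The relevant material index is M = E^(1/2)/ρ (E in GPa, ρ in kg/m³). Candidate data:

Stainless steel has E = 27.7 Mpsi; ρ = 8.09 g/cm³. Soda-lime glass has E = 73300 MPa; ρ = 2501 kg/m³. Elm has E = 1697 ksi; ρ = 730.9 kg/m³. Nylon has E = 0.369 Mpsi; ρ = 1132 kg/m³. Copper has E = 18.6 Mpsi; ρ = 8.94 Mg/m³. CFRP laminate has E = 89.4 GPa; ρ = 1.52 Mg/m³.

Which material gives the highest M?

CFRP laminate

Putting every candidate on a common basis:
  stainless steel: E = 191.0 GPa, ρ = 8090 kg/m³
  soda-lime glass: E = 73.30 GPa, ρ = 2501 kg/m³
  elm: E = 11.70 GPa, ρ = 730.9 kg/m³
  nylon: E = 2.544 GPa, ρ = 1132 kg/m³
  copper: E = 128.2 GPa, ρ = 8940 kg/m³
  CFRP laminate: E = 89.40 GPa, ρ = 1520 kg/m³
  CFRP laminate: M = 6.22×10⁻³
  elm: M = 4.68×10⁻³
  soda-lime glass: M = 3.42×10⁻³
  stainless steel: M = 1.71×10⁻³
  nylon: M = 1.41×10⁻³
  copper: M = 1.27×10⁻³
CFRP laminate has the largest M.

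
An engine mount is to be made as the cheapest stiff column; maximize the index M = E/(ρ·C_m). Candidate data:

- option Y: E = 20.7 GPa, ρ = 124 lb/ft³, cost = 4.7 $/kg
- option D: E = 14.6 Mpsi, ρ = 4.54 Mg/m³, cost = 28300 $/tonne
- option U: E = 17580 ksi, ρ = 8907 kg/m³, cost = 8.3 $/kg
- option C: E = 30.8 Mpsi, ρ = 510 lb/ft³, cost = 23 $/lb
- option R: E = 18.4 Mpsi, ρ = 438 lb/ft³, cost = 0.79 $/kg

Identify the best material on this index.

In SI units:
  option Y: E = 20.70 GPa, ρ = 1986 kg/m³, cost = 4.700 $/kg
  option D: E = 100.7 GPa, ρ = 4540 kg/m³, cost = 28.30 $/kg
  option U: E = 121.2 GPa, ρ = 8907 kg/m³, cost = 8.300 $/kg
  option C: E = 212.4 GPa, ρ = 8169 kg/m³, cost = 50.71 $/kg
  option R: E = 126.9 GPa, ρ = 7016 kg/m³, cost = 0.7900 $/kg
  option R: M = 22.9 MN·m per $
  option Y: M = 2.22 MN·m per $
  option U: M = 1.64 MN·m per $
  option D: M = 0.783 MN·m per $
  option C: M = 0.513 MN·m per $
Option R has the largest M.

option R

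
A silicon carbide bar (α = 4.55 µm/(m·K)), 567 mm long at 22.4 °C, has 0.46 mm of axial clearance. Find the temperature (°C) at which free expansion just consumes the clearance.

α·L₀·ΔT = 0.46 mm ⇒ ΔT = 0.46 / (4.55×10⁻⁶ × 567.0) = 178.3 K.
T = 22.4 + 178.3 = 200.7 °C.

201 °C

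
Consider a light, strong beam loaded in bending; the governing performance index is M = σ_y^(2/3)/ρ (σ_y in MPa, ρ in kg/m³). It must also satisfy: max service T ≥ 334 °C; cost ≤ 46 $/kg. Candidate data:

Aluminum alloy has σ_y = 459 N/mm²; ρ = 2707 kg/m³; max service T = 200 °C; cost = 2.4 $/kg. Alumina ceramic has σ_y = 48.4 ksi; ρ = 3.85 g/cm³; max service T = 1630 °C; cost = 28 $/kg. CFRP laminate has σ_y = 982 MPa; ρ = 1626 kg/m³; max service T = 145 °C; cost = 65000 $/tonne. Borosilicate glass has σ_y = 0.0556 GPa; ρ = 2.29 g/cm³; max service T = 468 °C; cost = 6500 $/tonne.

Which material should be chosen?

Screen on constraints: max service T ≥ 334 °C; cost ≤ 46 $/kg. Survivors: alumina ceramic, borosilicate glass.
In SI units:
  alumina ceramic: σ_y = 333.7 MPa, ρ = 3850 kg/m³
  borosilicate glass: σ_y = 55.60 MPa, ρ = 2290 kg/m³
  alumina ceramic: M = 12.5×10⁻³
  borosilicate glass: M = 6.36×10⁻³
The maximum is for alumina ceramic.

alumina ceramic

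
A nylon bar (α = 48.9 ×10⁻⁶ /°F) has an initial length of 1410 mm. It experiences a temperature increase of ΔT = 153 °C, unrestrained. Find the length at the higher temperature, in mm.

1429.0 mm

Convert α: 48.9×10⁻⁶/°F × (9/5) = 88.0×10⁻⁶/K.
ΔL = α·L₀·ΔT = 88.0×10⁻⁶ × 1410 mm × 153.0 K = 19.0 mm.
L = L₀ + ΔL = 1410 + 19.0 = 1429.0 mm.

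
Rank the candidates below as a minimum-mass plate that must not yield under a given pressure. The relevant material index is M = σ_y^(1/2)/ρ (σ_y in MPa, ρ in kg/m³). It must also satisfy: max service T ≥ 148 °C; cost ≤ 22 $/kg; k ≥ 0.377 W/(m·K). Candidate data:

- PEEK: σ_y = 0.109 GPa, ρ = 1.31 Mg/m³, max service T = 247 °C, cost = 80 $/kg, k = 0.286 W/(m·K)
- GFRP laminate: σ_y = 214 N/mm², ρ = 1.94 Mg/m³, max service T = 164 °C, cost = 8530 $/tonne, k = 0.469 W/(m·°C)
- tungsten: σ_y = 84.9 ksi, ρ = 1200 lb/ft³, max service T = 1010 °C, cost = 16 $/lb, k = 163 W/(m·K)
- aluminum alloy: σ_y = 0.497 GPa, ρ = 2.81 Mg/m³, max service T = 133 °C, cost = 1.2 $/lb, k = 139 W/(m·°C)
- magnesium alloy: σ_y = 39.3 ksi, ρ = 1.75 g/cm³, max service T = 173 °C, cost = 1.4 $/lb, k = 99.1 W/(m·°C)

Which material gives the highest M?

Screen on constraints: max service T ≥ 148 °C; cost ≤ 22 $/kg; k ≥ 0.377 W/(m·K). Survivors: GFRP laminate, magnesium alloy.
Convert each candidate to consistent units, then evaluate M:
  GFRP laminate: σ_y = 214.0 MPa, ρ = 1940 kg/m³
  magnesium alloy: σ_y = 271.0 MPa, ρ = 1750 kg/m³
  magnesium alloy: M = 9.41×10⁻³
  GFRP laminate: M = 7.54×10⁻³
Magnesium alloy has the largest M.

magnesium alloy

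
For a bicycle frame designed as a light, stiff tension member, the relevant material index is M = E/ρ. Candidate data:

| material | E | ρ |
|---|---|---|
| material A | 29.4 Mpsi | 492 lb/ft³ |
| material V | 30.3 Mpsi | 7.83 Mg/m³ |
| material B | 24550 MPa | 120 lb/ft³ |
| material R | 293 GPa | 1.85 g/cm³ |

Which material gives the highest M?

material R

Normalizing units and computing the index:
  material A: E = 202.7 GPa, ρ = 7881 kg/m³
  material V: E = 208.9 GPa, ρ = 7830 kg/m³
  material B: E = 24.55 GPa, ρ = 1922 kg/m³
  material R: E = 293.0 GPa, ρ = 1850 kg/m³
  material R: M = 158 MN·m/kg
  material V: M = 26.7 MN·m/kg
  material A: M = 25.7 MN·m/kg
  material B: M = 12.8 MN·m/kg
The maximum is for material R.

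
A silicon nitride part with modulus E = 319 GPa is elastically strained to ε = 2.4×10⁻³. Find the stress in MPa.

σ = E·ε = 319000 MPa × 2.4×10⁻³ = 766 MPa.

766 MPa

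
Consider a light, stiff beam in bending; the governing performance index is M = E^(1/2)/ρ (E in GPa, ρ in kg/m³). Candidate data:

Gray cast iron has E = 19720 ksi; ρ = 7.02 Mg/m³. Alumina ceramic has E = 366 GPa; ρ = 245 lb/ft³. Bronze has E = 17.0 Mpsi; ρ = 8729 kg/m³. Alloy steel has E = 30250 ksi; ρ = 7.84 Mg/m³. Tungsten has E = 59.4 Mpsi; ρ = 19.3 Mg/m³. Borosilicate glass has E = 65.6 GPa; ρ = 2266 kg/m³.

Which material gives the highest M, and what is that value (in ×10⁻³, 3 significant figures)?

alumina ceramic, M = 4.87×10⁻³

In SI units:
  gray cast iron: E = 136.0 GPa, ρ = 7020 kg/m³
  alumina ceramic: E = 366.0 GPa, ρ = 3925 kg/m³
  bronze: E = 117.2 GPa, ρ = 8729 kg/m³
  alloy steel: E = 208.6 GPa, ρ = 7840 kg/m³
  tungsten: E = 409.5 GPa, ρ = 19300 kg/m³
  borosilicate glass: E = 65.60 GPa, ρ = 2266 kg/m³
  alumina ceramic: M = 4.87×10⁻³
  borosilicate glass: M = 3.57×10⁻³
  alloy steel: M = 1.84×10⁻³
  gray cast iron: M = 1.66×10⁻³
  bronze: M = 1.24×10⁻³
  tungsten: M = 1.05×10⁻³
Alumina ceramic has the largest M.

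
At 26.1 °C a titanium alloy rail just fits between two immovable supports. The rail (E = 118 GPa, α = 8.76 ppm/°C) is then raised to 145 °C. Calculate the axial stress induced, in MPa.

ΔT = 118.9 K. Constrained thermal stress σ = E·α·ΔT = 118.0×10³ MPa × 8.76×10⁻⁶ × 118.9 = 123 MPa (compressive).

123 MPa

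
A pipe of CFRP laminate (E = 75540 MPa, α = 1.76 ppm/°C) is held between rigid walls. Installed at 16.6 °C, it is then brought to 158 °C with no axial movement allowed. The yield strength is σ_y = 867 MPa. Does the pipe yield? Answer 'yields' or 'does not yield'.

does not yield

E = 75540 MPa = 75.54 GPa.
ΔT = 141.4 K. Constrained thermal stress σ = E·α·ΔT = 75.54×10³ MPa × 1.76×10⁻⁶ × 141.4 = 18.8 MPa (compressive).
Compare to σ_y = 867 MPa: σ < σ_y, so it does not yield.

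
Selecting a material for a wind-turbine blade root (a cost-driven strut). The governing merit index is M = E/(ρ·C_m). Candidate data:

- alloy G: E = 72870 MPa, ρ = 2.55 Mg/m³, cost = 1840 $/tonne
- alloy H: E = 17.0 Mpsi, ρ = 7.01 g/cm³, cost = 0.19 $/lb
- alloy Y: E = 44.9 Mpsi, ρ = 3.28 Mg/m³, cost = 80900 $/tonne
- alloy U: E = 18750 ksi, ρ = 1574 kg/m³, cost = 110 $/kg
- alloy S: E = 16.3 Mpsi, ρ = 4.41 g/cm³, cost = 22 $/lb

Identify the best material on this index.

Convert each candidate to consistent units, then evaluate M:
  alloy G: E = 72.87 GPa, ρ = 2550 kg/m³, cost = 1.840 $/kg
  alloy H: E = 117.2 GPa, ρ = 7010 kg/m³, cost = 0.4189 $/kg
  alloy Y: E = 309.6 GPa, ρ = 3280 kg/m³, cost = 80.90 $/kg
  alloy U: E = 129.3 GPa, ρ = 1574 kg/m³, cost = 110.0 $/kg
  alloy S: E = 112.4 GPa, ρ = 4410 kg/m³, cost = 48.50 $/kg
  alloy H: M = 39.9 MN·m per $
  alloy G: M = 15.5 MN·m per $
  alloy Y: M = 1.17 MN·m per $
  alloy U: M = 0.747 MN·m per $
  alloy S: M = 0.525 MN·m per $
Alloy H has the largest M.

alloy H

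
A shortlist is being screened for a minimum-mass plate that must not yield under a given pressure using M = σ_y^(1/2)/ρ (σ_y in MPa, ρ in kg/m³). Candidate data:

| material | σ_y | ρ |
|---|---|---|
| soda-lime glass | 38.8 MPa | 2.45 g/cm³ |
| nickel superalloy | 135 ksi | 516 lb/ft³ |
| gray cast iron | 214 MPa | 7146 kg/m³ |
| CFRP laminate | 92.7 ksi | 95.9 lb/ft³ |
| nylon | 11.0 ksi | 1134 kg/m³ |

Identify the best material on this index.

In SI units:
  soda-lime glass: σ_y = 38.80 MPa, ρ = 2450 kg/m³
  nickel superalloy: σ_y = 930.8 MPa, ρ = 8266 kg/m³
  gray cast iron: σ_y = 214.0 MPa, ρ = 7146 kg/m³
  CFRP laminate: σ_y = 639.1 MPa, ρ = 1536 kg/m³
  nylon: σ_y = 75.84 MPa, ρ = 1134 kg/m³
  CFRP laminate: M = 16.5×10⁻³
  nylon: M = 7.68×10⁻³
  nickel superalloy: M = 3.69×10⁻³
  soda-lime glass: M = 2.54×10⁻³
  gray cast iron: M = 2.05×10⁻³
Highest index: CFRP laminate.

CFRP laminate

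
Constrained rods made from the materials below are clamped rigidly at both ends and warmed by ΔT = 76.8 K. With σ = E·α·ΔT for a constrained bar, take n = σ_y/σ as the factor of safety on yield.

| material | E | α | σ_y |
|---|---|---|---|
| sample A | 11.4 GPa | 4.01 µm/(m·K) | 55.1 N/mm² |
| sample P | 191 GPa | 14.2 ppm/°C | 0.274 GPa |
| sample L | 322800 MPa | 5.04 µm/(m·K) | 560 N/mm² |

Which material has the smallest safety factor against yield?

sample P

With everything in SI (GPa, ×10⁻⁶/K, MPa):
  sample A: E = 11.40, α = 4.01, σ_y = 55.10 → σ = 3.51 MPa, n = 15.7
  sample P: E = 191.0, α = 14.2, σ_y = 274.0 → σ = 208 MPa, n = 1.32
  sample L: E = 322.8, α = 5.04, σ_y = 560.0 → σ = 125 MPa, n = 4.48
Sample P has the lowest safety factor, n = 1.32.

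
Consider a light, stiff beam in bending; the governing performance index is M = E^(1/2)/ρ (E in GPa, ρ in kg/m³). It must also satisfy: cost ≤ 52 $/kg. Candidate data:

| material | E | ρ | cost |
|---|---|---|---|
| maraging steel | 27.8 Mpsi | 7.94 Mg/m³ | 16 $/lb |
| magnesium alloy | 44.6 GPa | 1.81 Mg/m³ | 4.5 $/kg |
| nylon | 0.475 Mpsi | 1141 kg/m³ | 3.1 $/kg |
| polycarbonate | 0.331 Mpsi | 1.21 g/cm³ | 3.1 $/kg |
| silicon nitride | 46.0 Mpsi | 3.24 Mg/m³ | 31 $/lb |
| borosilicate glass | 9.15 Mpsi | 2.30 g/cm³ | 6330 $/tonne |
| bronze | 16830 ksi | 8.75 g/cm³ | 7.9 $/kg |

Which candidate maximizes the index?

Screen on constraints: cost ≤ 52 $/kg. Survivors: maraging steel, magnesium alloy, nylon, polycarbonate, borosilicate glass, bronze.
Normalizing units and computing the index:
  maraging steel: E = 191.7 GPa, ρ = 7940 kg/m³
  magnesium alloy: E = 44.60 GPa, ρ = 1810 kg/m³
  nylon: E = 3.275 GPa, ρ = 1141 kg/m³
  polycarbonate: E = 2.282 GPa, ρ = 1210 kg/m³
  borosilicate glass: E = 63.09 GPa, ρ = 2300 kg/m³
  bronze: E = 116.0 GPa, ρ = 8750 kg/m³
  magnesium alloy: M = 3.69×10⁻³
  borosilicate glass: M = 3.45×10⁻³
  maraging steel: M = 1.74×10⁻³
  nylon: M = 1.59×10⁻³
  polycarbonate: M = 1.25×10⁻³
  bronze: M = 1.23×10⁻³
Magnesium alloy has the largest M.

magnesium alloy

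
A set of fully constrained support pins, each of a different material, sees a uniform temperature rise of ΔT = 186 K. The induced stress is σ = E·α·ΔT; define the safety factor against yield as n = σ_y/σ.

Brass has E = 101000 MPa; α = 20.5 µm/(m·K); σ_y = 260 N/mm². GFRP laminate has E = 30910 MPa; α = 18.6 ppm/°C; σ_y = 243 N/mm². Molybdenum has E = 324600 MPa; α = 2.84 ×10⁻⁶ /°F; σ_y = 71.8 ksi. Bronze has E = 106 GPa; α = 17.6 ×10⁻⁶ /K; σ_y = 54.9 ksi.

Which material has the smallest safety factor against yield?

brass

Converting E to GPa, α to ×10⁻⁶/K, σ_y to MPa, then σ and n for each:
  brass: E = 101.0, α = 20.5, σ_y = 260.0 → σ = 385 MPa, n = 0.675
  GFRP laminate: E = 30.91, α = 18.6, σ_y = 243.0 → σ = 107 MPa, n = 2.27
  molybdenum: E = 324.6, α = 5.11, σ_y = 495.0 → σ = 309 MPa, n = 1.60
  bronze: E = 106.0, α = 17.6, σ_y = 378.5 → σ = 347 MPa, n = 1.09
Brass has the lowest safety factor, n = 0.675.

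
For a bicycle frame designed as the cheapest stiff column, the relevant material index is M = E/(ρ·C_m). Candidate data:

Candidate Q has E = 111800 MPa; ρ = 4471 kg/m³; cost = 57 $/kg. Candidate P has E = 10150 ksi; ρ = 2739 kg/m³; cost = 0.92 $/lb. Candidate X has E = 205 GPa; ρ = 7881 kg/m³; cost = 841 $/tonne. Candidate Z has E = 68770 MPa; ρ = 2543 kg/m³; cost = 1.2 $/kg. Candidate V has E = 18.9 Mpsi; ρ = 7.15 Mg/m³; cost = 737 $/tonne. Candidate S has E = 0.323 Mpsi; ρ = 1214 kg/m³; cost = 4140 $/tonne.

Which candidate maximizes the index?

Putting every candidate on a common basis:
  candidate Q: E = 111.8 GPa, ρ = 4471 kg/m³, cost = 57.00 $/kg
  candidate P: E = 69.98 GPa, ρ = 2739 kg/m³, cost = 2.028 $/kg
  candidate X: E = 205.0 GPa, ρ = 7881 kg/m³, cost = 0.8410 $/kg
  candidate Z: E = 68.77 GPa, ρ = 2543 kg/m³, cost = 1.200 $/kg
  candidate V: E = 130.3 GPa, ρ = 7150 kg/m³, cost = 0.7370 $/kg
  candidate S: E = 2.227 GPa, ρ = 1214 kg/m³, cost = 4.140 $/kg
  candidate X: M = 30.9 MN·m per $
  candidate V: M = 24.7 MN·m per $
  candidate Z: M = 22.5 MN·m per $
  candidate P: M = 12.6 MN·m per $
  candidate S: M = 0.443 MN·m per $
  candidate Q: M = 0.439 MN·m per $
Candidate X has the largest M.

candidate X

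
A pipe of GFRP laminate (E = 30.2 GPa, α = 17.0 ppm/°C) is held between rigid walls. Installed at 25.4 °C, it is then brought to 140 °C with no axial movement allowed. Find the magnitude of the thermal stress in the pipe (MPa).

58.8 MPa

ΔT = 114.6 K. Constrained thermal stress σ = E·α·ΔT = 30.20×10³ MPa × 17.0×10⁻⁶ × 114.6 = 58.8 MPa (compressive).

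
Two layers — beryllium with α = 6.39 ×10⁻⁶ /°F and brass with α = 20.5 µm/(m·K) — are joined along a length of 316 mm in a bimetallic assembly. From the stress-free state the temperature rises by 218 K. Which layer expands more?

brass

beryllium: α = 6.39×10⁻⁶/°F × 9/5 = 11.5×10⁻⁶/K.
α(beryllium) = 11.5×10⁻⁶/K vs α(brass) = 20.5×10⁻⁶/K.
Higher α expands more for the same ΔT: brass.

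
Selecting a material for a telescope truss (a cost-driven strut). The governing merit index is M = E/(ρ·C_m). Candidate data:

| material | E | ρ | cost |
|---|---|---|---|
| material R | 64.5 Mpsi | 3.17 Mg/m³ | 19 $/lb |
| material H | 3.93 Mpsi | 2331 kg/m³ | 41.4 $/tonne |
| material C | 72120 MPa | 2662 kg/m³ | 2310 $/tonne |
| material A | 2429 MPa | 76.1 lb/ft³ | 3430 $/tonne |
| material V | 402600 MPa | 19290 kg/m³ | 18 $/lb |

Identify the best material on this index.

Normalizing units and computing the index:
  material R: E = 444.7 GPa, ρ = 3170 kg/m³, cost = 41.89 $/kg
  material H: E = 27.10 GPa, ρ = 2331 kg/m³, cost = 0.04140 $/kg
  material C: E = 72.12 GPa, ρ = 2662 kg/m³, cost = 2.310 $/kg
  material A: E = 2.429 GPa, ρ = 1219 kg/m³, cost = 3.430 $/kg
  material V: E = 402.6 GPa, ρ = 19290 kg/m³, cost = 39.68 $/kg
  material H: M = 281 MN·m per $
  material C: M = 11.7 MN·m per $
  material R: M = 3.35 MN·m per $
  material A: M = 0.581 MN·m per $
  material V: M = 0.526 MN·m per $
Material H has the largest M.

material H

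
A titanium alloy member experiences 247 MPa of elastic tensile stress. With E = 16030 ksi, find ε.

2.23×10⁻³

E = 16030 ksi = 110.5 GPa = 110500 MPa.
ε = σ/E = 247 / 110500 = 2.23×10⁻³.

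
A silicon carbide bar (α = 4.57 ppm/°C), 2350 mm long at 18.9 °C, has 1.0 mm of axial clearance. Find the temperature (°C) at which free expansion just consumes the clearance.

α·L₀·ΔT = 1.0 mm ⇒ ΔT = 1.0 / (4.57×10⁻⁶ × 2350.0) = 93.11 K.
T = 18.9 + 93.11 = 112.0 °C.

112 °C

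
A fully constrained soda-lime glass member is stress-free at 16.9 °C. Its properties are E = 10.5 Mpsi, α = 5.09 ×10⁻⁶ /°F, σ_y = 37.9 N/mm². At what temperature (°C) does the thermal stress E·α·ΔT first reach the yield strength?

E = 10.5 Mpsi = 72.39 GPa.
α = 5.09×10⁻⁶/°F × 9/5 = 9.16×10⁻⁶/K.
σ_y = 37.9 N/mm² = 37.90 MPa.
E·α·ΔT = 37.90 MPa ⇒ ΔT = 37.90 / (72.39×10³ × 9.16×10⁻⁶) = 57.14 K.
T = 16.9 + 57.14 = 74.04 °C.

74.0 °C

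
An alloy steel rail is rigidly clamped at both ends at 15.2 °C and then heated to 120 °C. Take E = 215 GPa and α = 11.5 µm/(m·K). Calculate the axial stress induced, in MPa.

ΔT = 104.8 K. Constrained thermal stress σ = E·α·ΔT = 215.0×10³ MPa × 11.5×10⁻⁶ × 104.8 = 259 MPa (compressive).

259 MPa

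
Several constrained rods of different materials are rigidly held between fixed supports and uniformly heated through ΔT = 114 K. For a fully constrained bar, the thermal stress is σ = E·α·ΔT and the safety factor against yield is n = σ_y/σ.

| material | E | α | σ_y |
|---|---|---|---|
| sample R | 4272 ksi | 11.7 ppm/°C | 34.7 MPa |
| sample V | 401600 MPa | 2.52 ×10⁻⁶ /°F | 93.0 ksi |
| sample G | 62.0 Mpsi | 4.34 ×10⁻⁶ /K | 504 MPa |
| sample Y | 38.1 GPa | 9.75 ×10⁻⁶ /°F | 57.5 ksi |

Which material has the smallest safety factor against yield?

sample R

In consistent units (E in GPa, α in ×10⁻⁶/K, σ_y in MPa):
  sample R: E = 29.45, α = 11.7, σ_y = 34.70 → σ = 39.3 MPa, n = 0.883
  sample V: E = 401.6, α = 4.54, σ_y = 641.2 → σ = 208 MPa, n = 3.09
  sample G: E = 427.5, α = 4.34, σ_y = 504.0 → σ = 211 MPa, n = 2.38
  sample Y: E = 38.10, α = 17.6, σ_y = 396.4 → σ = 76.2 MPa, n = 5.20
The minimum is sample R at n = 0.883.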